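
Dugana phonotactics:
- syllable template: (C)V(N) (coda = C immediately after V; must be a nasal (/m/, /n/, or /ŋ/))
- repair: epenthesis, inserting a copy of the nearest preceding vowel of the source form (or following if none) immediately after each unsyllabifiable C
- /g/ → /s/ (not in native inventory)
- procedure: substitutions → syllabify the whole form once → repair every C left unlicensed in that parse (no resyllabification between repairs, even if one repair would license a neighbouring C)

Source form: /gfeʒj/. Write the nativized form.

sefeʒeje

Substitution: /g/ → /s/, giving /sfeʒj/.
The consonants /s/, /ʒ/, /j/ cannot be parsed into a legal (C)V(N) syllable (only a nasal (/m/, /n/, or /ŋ/) is licensed in coda position; onsets are limited to one consonant).
Epenthesis after each stranded consonant: /s/ → /se/, /ʒ/ → /ʒe/, /j/ → /je/.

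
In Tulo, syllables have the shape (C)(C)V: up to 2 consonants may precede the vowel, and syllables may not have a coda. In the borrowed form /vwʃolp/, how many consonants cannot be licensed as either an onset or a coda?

Under (C)(C)V, the unsyllabifiable consonants are /v/, /l/, /p/ (no codas are permitted; onsets may contain at most 2 consonants).

3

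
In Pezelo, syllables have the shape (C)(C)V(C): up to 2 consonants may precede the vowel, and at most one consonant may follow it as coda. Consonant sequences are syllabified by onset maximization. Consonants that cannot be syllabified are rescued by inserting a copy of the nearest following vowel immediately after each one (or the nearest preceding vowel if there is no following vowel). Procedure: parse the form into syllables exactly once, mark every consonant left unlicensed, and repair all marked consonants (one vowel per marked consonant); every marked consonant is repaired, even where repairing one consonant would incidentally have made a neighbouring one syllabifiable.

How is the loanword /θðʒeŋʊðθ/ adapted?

The consonants /θ/, /θ/ cannot be parsed into a legal (C)(C)V(C) syllable (at most one coda consonant is licensed; onsets may contain at most 2 consonants).
Inserting the epenthetic vowel yields /θ/ → /θe/, /θ/ → /θʊ/.

θeðʒeŋʊðθʊ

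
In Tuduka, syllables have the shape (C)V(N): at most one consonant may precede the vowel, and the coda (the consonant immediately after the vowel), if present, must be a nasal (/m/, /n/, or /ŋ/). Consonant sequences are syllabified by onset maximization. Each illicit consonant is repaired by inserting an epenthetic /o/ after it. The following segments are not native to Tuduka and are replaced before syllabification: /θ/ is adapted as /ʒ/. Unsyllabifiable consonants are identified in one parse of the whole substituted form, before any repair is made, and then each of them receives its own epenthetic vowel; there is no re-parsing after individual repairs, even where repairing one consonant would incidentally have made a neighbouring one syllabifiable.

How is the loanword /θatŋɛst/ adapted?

ʒatoŋɛsoto

Substitution: /θ/ → /ʒ/, giving /ʒatŋɛst/.
Syllabifying with onset maximization leaves /t/, /s/, /t/ stranded (only a nasal (/m/, /n/, or /ŋ/) is licensed in coda position; onsets are limited to one consonant).
Inserting the epenthetic vowel yields /t/ → /to/, /s/ → /so/, /t/ → /to/.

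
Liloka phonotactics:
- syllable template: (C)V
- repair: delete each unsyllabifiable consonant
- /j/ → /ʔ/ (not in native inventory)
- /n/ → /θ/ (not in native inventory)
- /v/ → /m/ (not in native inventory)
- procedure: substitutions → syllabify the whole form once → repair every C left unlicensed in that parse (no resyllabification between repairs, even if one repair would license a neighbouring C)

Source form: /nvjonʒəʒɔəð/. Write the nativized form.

Substitution: /n/ → /θ/, /v/ → /m/, /j/ → /ʔ/, giving /θmʔoθʒəʒɔəð/.
Syllabifying with onset maximization leaves /θ/, /m/, /θ/, /ð/ stranded (no codas are permitted; onsets are limited to one consonant).
Deletion applies to /θ/, /m/, /θ/, /ð/.

ʔoʒəʒɔə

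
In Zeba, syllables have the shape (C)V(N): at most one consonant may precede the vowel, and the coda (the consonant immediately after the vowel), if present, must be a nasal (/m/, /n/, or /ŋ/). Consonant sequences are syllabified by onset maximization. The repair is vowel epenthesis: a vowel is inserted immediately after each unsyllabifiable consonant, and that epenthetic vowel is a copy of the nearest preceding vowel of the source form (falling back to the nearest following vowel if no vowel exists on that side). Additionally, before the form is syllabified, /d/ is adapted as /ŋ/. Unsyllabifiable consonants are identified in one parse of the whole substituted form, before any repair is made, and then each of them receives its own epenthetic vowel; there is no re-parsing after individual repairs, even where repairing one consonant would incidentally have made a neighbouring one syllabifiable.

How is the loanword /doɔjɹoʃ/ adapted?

Substitution: /d/ → /ŋ/, giving /ŋoɔjɹoʃ/.
Syllabifying with onset maximization leaves /j/, /ʃ/ stranded (only a nasal (/m/, /n/, or /ŋ/) is licensed in coda position; onsets are limited to one consonant).
Epenthesis after each stranded consonant: /j/ → /jɔ/, /ʃ/ → /ʃo/.

ŋoɔjɔɹoʃo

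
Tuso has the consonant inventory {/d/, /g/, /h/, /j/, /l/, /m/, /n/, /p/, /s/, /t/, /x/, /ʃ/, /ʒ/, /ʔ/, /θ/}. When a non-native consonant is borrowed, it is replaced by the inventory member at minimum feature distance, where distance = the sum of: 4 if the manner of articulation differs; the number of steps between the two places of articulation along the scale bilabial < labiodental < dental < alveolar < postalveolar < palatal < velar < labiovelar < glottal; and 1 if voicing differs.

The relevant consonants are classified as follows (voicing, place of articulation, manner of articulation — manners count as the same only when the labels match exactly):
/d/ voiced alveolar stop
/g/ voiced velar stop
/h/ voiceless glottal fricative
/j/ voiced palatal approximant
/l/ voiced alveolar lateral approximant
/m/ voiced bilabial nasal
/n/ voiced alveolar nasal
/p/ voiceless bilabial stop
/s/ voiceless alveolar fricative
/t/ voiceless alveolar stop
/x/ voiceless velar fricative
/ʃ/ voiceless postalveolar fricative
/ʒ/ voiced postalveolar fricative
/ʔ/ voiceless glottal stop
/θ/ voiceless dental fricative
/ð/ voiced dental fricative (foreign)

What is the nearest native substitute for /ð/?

θ

/θ/ is closest: same manner (fricative), place distance 0 (dental→dental), voicing differs (+1); total 1. Next closest is /s/ at distance 2.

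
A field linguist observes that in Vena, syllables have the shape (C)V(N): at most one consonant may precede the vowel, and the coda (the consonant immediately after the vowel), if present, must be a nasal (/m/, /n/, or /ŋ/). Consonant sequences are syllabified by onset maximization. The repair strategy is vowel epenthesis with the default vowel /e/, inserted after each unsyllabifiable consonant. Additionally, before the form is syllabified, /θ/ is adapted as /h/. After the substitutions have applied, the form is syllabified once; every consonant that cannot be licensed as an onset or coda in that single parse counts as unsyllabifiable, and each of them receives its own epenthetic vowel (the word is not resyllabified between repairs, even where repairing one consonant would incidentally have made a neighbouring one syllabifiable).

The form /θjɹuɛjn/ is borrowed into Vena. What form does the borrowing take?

Substitution: /θ/ → /h/, giving /hjɹuɛjn/.
Under (C)V(N), the unsyllabifiable consonants are /h/, /j/, /j/, /n/ (only a nasal (/m/, /n/, or /ŋ/) is licensed in coda position; onsets are limited to one consonant).
Inserting the epenthetic vowel yields /h/ → /he/, /j/ → /je/, /j/ → /je/, /n/ → /ne/.

hejeɹuɛjene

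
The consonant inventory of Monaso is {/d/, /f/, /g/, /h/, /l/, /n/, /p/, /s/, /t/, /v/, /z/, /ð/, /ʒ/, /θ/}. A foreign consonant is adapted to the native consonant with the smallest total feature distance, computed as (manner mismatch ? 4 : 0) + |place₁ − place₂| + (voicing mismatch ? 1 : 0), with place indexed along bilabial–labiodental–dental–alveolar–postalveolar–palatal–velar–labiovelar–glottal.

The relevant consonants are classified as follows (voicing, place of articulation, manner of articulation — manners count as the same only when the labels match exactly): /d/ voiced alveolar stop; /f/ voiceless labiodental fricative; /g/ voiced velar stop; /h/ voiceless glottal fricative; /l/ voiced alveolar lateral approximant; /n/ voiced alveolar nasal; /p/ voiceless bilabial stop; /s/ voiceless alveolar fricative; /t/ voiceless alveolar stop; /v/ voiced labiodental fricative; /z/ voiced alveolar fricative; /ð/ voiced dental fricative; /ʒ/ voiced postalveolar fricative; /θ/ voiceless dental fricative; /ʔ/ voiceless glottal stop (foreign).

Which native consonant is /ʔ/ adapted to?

/g/ is closest: same manner (stop), place distance 2 (glottal→velar), voicing differs (+1); total 3. Next closest is /h/ at distance 4.

g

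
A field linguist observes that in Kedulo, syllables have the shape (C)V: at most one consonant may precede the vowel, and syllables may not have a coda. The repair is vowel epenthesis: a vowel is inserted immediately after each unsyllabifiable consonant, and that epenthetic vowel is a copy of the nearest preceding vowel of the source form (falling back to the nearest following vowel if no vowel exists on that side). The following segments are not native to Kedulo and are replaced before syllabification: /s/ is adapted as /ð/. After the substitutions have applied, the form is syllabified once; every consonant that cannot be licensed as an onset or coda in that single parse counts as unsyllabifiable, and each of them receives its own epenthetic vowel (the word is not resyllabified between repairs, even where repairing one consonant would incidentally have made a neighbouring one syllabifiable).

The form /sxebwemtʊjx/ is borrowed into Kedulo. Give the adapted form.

Substitution: /s/ → /ð/, giving /ðxebwemtʊjx/.
The consonants /ð/, /b/, /m/, /j/, /x/ cannot be parsed into a legal (C)V syllable (no codas are permitted; onsets are limited to one consonant).
Each unlicensed consonant becomes the onset of a new syllable: /ð/ → /ðe/, /b/ → /be/, /m/ → /me/, /j/ → /jʊ/, /x/ → /xʊ/.

ðexebewemetʊjʊxʊ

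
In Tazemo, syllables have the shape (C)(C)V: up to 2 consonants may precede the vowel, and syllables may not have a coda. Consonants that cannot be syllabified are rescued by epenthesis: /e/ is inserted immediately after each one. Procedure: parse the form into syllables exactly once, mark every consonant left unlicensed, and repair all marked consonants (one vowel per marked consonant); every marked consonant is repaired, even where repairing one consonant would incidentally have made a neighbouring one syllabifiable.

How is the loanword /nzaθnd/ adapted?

Under (C)(C)V, the unsyllabifiable consonants are /θ/, /n/, /d/ (no codas are permitted; onsets may contain at most 2 consonants).
Epenthesis after each stranded consonant: /θ/ → /θe/, /n/ → /ne/, /d/ → /de/.

nzaθenede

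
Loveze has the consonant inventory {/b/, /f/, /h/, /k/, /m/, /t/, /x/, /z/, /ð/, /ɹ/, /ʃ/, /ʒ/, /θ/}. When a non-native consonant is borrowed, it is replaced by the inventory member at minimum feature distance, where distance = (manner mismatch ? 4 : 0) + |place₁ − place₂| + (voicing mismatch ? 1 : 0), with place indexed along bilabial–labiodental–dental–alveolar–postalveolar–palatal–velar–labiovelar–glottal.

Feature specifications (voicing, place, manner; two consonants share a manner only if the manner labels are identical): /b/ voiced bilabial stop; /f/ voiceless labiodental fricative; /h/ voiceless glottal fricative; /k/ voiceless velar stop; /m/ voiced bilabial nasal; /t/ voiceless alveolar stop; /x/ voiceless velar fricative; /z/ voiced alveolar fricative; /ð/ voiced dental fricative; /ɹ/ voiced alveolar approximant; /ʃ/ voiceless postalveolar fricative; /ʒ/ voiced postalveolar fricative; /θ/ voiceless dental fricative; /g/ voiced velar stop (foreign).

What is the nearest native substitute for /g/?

/k/ is closest: same manner (stop), place distance 0 (velar→velar), voicing differs (+1); total 1. Next closest is /t/ at distance 4.

k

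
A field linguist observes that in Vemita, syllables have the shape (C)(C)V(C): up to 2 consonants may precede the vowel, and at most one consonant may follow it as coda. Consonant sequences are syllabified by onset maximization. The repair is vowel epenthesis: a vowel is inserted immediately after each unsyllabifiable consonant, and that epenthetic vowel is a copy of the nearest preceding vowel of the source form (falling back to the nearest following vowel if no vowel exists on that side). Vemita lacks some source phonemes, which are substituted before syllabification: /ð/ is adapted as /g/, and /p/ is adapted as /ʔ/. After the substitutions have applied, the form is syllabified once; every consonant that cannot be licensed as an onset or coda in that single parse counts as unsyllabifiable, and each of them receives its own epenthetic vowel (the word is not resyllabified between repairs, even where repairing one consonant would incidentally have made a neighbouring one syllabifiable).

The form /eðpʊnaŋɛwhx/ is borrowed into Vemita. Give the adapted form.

Substitution: /ð/ → /g/, /p/ → /ʔ/, giving /egʔʊnaŋɛwhx/.
The consonants /h/, /x/ cannot be parsed into a legal (C)(C)V(C) syllable (at most one coda consonant is licensed; onsets may contain at most 2 consonants).
Inserting the epenthetic vowel yields /h/ → /hɛ/, /x/ → /xɛ/.

egʔʊnaŋɛwhɛxɛ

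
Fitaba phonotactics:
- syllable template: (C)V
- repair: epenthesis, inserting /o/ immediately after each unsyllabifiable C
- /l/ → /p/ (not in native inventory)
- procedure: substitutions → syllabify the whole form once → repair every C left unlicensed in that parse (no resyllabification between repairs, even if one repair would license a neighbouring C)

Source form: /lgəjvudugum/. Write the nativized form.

pogəjovudugumo

Substitution: /l/ → /p/, giving /pgəjvudugum/.
Syllabifying with onset maximization leaves /p/, /j/, /m/ stranded (no codas are permitted; onsets are limited to one consonant).
Inserting the epenthetic vowel yields /p/ → /po/, /j/ → /jo/, /m/ → /mo/.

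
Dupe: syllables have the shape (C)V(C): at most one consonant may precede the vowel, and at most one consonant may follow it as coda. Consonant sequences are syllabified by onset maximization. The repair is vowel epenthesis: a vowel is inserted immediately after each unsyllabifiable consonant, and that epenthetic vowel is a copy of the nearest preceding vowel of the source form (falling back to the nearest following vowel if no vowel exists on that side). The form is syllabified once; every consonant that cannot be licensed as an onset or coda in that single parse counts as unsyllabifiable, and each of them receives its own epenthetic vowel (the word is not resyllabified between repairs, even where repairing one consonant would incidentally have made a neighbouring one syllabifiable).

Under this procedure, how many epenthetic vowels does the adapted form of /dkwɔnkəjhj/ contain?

The unsyllabifiable consonants are /d/, /k/, /h/, /j/; each receives one epenthetic vowel.

4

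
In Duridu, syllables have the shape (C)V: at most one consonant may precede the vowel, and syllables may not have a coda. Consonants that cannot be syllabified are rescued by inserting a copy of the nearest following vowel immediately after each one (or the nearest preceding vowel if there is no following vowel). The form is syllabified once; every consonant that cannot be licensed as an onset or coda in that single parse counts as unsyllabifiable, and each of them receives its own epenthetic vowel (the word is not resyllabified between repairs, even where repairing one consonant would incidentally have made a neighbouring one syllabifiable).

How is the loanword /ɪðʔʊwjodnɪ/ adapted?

The consonants /ð/, /w/, /d/ cannot be parsed into a legal (C)V syllable (no codas are permitted; onsets are limited to one consonant).
Epenthesis after each stranded consonant: /ð/ → /ðʊ/, /w/ → /wo/, /d/ → /dɪ/.

ɪðʊʔʊwojodɪnɪ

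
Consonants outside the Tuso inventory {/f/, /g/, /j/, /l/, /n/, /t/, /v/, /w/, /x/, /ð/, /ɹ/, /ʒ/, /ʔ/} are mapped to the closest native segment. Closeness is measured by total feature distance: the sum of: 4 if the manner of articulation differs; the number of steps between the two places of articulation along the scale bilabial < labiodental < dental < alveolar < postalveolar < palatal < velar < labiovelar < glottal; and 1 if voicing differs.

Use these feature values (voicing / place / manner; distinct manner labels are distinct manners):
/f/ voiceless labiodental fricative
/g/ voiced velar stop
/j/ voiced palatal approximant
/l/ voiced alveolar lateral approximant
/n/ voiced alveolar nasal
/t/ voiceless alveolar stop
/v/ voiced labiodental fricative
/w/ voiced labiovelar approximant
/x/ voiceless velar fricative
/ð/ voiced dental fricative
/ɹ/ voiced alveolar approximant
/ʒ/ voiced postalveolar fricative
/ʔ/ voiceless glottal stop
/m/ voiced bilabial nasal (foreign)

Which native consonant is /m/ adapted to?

/n/ is closest: same manner (nasal), place distance 3 (bilabial→alveolar), same voicing; total 3. Next closest is /v/ at distance 5.

n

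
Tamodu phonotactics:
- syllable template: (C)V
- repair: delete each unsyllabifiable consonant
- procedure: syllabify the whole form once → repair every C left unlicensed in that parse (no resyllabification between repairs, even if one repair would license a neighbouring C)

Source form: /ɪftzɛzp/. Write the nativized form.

Syllabifying with onset maximization leaves /f/, /t/, /z/, /p/ stranded (no codas are permitted; onsets are limited to one consonant).
Deletion applies to /f/, /t/, /z/, /p/.

ɪzɛ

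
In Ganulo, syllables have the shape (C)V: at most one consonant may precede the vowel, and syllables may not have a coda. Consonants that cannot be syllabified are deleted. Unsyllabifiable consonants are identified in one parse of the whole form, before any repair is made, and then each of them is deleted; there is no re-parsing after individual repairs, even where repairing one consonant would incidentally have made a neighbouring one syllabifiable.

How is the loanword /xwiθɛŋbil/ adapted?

The consonants /x/, /ŋ/, /l/ cannot be parsed into a legal (C)V syllable (no codas are permitted; onsets are limited to one consonant).
Deleting the stranded consonants removes /x/, /ŋ/, /l/.

wiθɛbi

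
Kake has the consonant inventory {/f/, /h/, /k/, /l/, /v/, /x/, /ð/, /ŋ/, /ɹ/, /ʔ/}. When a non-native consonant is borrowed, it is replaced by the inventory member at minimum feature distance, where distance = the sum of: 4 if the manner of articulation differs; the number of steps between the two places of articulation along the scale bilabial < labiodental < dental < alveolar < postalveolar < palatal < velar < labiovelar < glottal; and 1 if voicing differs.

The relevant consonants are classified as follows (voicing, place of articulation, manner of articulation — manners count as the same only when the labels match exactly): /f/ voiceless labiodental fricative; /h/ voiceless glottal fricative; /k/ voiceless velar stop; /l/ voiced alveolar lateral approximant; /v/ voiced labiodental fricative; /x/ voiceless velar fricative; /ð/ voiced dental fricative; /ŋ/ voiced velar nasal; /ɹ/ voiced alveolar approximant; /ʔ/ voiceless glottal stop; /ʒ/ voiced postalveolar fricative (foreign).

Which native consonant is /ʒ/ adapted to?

/ð/ is closest: same manner (fricative), place distance 2 (postalveolar→dental), same voicing; total 2. Next closest is /v/ at distance 3.

ð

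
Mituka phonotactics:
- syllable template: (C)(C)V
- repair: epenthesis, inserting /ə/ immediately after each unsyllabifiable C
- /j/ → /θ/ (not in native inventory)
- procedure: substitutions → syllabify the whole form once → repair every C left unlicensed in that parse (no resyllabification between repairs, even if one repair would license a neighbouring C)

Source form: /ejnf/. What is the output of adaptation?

eθənəfə

Substitution: /j/ → /θ/, giving /eθnf/.
Syllabifying with onset maximization leaves /θ/, /n/, /f/ stranded (no codas are permitted; onsets may contain at most 2 consonants).
Inserting the epenthetic vowel yields /θ/ → /θə/, /n/ → /nə/, /f/ → /fə/.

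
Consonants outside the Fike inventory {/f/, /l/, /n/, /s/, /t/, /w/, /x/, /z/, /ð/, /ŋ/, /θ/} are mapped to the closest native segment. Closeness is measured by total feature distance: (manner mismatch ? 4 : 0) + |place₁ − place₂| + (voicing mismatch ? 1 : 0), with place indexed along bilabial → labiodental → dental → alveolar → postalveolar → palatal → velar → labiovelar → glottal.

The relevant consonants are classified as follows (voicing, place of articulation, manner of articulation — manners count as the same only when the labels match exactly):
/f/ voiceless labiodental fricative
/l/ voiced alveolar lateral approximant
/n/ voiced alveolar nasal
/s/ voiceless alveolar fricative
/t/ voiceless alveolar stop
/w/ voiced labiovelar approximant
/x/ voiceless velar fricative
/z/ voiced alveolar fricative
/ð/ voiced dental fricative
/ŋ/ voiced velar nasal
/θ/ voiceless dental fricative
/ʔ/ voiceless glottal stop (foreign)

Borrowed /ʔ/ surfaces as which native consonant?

/t/ is closest: same manner (stop), place distance 5 (glottal→alveolar), same voicing; total 5. Next closest is /w/ at distance 6.

t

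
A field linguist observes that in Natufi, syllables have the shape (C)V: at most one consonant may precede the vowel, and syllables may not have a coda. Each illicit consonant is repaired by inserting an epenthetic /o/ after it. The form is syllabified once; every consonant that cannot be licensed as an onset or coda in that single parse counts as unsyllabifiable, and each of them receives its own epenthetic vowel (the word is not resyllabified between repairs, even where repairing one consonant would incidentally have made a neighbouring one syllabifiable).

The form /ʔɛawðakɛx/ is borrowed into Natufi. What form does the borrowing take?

Syllabifying with onset maximization leaves /w/, /x/ stranded (no codas are permitted; onsets are limited to one consonant).
Inserting the epenthetic vowel yields /w/ → /wo/, /x/ → /xo/.

ʔɛawoðakɛxo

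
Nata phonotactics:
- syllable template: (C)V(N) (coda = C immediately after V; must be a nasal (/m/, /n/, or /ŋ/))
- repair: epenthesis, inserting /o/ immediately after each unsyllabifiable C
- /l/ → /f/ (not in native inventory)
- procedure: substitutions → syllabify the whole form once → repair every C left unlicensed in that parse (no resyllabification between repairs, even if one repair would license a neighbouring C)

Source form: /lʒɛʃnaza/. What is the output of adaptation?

Substitution: /l/ → /f/, giving /fʒɛʃnaza/.
Syllabifying with onset maximization leaves /f/, /ʃ/ stranded (only a nasal (/m/, /n/, or /ŋ/) is licensed in coda position; onsets are limited to one consonant).
Inserting the epenthetic vowel yields /f/ → /fo/, /ʃ/ → /ʃo/.

foʒɛʃonaza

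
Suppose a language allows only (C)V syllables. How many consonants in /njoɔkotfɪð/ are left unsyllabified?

3

Under (C)V, the unsyllabifiable consonants are /n/, /t/, /ð/ (no codas are permitted; onsets are limited to one consonant).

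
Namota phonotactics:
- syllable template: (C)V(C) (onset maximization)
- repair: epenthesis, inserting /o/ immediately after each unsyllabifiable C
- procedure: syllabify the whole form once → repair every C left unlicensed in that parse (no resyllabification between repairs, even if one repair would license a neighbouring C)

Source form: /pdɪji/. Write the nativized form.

podɪji

Syllabifying with onset maximization leaves /p/ stranded (at most one coda consonant is licensed; onsets are limited to one consonant).
Epenthesis after each stranded consonant: /p/ → /po/.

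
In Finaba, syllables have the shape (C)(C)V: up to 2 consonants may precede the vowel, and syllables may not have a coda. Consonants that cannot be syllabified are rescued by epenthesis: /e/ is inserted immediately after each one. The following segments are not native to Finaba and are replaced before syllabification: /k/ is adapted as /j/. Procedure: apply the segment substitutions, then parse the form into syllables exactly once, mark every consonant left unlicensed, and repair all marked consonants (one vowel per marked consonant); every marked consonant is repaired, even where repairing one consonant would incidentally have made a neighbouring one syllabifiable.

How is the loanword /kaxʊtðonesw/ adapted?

jaxʊtðonesewe

Substitution: /k/ → /j/, giving /jaxʊtðonesw/.
Syllabifying with onset maximization leaves /s/, /w/ stranded (no codas are permitted; onsets may contain at most 2 consonants).
Epenthesis after each stranded consonant: /s/ → /se/, /w/ → /we/.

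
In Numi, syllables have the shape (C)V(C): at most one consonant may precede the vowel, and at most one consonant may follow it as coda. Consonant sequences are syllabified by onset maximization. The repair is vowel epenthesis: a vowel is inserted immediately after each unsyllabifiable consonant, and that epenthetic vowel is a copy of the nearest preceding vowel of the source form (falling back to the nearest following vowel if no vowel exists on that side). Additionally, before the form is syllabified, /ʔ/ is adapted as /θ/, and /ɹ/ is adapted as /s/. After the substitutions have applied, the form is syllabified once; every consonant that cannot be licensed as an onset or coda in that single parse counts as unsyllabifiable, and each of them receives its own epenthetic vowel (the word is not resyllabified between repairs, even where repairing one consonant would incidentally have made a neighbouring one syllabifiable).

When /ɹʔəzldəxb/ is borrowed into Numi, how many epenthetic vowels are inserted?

After substitution the input is /sθəzldəxb/.
The unsyllabifiable consonants are /s/, /l/, /b/; each receives one epenthetic vowel.

3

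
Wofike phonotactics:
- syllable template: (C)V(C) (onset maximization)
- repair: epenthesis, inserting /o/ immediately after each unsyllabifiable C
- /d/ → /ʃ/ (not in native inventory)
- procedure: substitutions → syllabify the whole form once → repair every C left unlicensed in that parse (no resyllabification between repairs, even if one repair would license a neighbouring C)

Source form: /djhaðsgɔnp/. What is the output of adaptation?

Substitution: /d/ → /ʃ/, giving /ʃjhaðsgɔnp/.
Syllabifying with onset maximization leaves /ʃ/, /j/, /s/, /p/ stranded (at most one coda consonant is licensed; onsets are limited to one consonant).
Each unlicensed consonant becomes the onset of a new syllable: /ʃ/ → /ʃo/, /j/ → /jo/, /s/ → /so/, /p/ → /po/.

ʃojohaðsogɔnpo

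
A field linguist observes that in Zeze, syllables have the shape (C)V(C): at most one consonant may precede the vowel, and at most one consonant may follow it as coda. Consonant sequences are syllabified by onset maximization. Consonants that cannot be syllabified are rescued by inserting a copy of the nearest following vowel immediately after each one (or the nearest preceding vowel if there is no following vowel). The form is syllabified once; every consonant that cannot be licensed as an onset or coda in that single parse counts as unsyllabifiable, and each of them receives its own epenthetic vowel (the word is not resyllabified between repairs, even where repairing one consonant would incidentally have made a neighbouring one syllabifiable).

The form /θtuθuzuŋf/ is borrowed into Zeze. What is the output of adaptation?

θutuθuzuŋfu

Syllabifying with onset maximization leaves /θ/, /f/ stranded (at most one coda consonant is licensed; onsets are limited to one consonant).
Inserting the epenthetic vowel yields /θ/ → /θu/, /f/ → /fu/.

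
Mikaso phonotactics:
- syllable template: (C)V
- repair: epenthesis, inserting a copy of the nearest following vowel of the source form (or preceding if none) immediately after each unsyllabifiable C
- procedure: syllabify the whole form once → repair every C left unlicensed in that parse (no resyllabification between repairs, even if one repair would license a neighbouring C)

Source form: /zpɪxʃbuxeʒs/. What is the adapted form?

Syllabifying with onset maximization leaves /z/, /x/, /ʃ/, /ʒ/, /s/ stranded (no codas are permitted; onsets are limited to one consonant).
Each unlicensed consonant becomes the onset of a new syllable: /z/ → /zɪ/, /x/ → /xu/, /ʃ/ → /ʃu/, /ʒ/ → /ʒe/, /s/ → /se/.

zɪpɪxuʃubuxeʒese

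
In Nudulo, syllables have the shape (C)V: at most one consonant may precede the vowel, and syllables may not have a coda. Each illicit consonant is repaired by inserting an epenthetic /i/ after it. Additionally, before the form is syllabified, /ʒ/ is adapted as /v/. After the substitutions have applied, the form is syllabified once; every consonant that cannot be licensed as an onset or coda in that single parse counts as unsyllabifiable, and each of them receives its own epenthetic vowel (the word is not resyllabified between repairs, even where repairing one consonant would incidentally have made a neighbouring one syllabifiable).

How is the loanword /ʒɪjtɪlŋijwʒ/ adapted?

Substitution: /ʒ/ → /v/, giving /vɪjtɪlŋijwv/.
Syllabifying with onset maximization leaves /j/, /l/, /j/, /w/, /v/ stranded (no codas are permitted; onsets are limited to one consonant).
Inserting the epenthetic vowel yields /j/ → /ji/, /l/ → /li/, /j/ → /ji/, /w/ → /wi/, /v/ → /vi/.

vɪjitɪliŋijiwivi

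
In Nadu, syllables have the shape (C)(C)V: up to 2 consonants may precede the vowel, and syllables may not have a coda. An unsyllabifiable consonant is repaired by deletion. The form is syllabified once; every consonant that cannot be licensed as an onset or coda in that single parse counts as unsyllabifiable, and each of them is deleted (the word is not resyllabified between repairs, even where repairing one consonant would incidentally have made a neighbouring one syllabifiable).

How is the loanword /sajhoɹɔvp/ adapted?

sajhoɹɔ

Under (C)(C)V, the unsyllabifiable consonants are /v/, /p/ (no codas are permitted; onsets may contain at most 2 consonants).
Each unlicensed consonant is deleted: /v/, /p/.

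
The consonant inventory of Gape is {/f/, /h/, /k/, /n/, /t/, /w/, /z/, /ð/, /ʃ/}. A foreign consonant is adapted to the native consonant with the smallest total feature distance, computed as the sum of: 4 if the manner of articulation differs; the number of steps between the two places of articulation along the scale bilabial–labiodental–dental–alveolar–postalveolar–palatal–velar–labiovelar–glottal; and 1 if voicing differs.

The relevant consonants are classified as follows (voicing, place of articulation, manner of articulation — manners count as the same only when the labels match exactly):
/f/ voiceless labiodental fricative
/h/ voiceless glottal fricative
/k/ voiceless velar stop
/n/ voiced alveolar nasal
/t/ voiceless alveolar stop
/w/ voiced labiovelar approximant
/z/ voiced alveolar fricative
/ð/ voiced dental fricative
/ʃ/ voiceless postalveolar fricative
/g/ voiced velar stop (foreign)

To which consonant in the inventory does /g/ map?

k

/k/ is closest: same manner (stop), place distance 0 (velar→velar), voicing differs (+1); total 1. Next closest is /t/ at distance 4.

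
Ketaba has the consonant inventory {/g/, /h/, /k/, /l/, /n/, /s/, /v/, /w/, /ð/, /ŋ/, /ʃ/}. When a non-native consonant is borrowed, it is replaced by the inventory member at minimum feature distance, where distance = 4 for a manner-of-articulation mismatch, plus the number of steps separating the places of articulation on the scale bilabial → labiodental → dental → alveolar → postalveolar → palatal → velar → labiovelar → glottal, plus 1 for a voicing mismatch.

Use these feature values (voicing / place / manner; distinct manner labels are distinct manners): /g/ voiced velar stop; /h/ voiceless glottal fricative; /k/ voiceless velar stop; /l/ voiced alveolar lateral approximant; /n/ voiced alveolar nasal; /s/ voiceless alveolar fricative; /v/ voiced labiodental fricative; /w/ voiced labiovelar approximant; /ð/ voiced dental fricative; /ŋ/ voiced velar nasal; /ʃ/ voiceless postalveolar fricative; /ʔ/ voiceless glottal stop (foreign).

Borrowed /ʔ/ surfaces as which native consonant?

k

/k/ is closest: same manner (stop), place distance 2 (glottal→velar), same voicing; total 2. Next closest is /g/ at distance 3.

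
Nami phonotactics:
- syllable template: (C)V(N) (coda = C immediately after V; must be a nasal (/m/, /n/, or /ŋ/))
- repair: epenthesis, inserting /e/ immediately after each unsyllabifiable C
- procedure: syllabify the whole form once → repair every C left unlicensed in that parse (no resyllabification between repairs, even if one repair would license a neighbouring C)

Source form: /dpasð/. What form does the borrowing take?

Under (C)V(N), the unsyllabifiable consonants are /d/, /s/, /ð/ (only a nasal (/m/, /n/, or /ŋ/) is licensed in coda position; onsets are limited to one consonant).
Inserting the epenthetic vowel yields /d/ → /de/, /s/ → /se/, /ð/ → /ðe/.

depaseðe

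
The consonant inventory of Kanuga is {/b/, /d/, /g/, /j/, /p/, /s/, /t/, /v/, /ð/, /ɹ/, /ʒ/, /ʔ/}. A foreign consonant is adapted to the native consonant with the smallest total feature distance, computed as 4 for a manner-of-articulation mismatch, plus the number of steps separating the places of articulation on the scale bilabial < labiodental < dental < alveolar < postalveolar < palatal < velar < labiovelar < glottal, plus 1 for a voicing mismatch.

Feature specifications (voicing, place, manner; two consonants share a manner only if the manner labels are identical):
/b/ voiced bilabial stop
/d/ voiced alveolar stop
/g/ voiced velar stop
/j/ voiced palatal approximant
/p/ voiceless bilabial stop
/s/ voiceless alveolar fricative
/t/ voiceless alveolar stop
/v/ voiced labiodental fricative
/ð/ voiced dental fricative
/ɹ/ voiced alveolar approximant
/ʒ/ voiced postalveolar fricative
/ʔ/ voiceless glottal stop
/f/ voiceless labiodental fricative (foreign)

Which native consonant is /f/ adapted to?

/v/ is closest: same manner (fricative), place distance 0 (labiodental→labiodental), voicing differs (+1); total 1. Next closest is /s/ at distance 2.

v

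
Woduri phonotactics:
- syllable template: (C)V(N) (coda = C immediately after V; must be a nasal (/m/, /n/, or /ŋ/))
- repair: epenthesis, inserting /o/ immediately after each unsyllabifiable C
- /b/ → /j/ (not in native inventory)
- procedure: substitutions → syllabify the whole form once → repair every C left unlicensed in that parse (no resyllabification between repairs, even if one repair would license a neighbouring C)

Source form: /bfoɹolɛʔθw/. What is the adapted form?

Substitution: /b/ → /j/, giving /jfoɹolɛʔθw/.
Syllabifying with onset maximization leaves /j/, /ʔ/, /θ/, /w/ stranded (only a nasal (/m/, /n/, or /ŋ/) is licensed in coda position; onsets are limited to one consonant).
Inserting the epenthetic vowel yields /j/ → /jo/, /ʔ/ → /ʔo/, /θ/ → /θo/, /w/ → /wo/.

jofoɹolɛʔoθowo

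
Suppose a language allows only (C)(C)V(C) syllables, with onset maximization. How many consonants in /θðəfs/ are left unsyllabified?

1

The consonants /s/ cannot be parsed into a legal (C)(C)V(C) syllable (at most one coda consonant is licensed; onsets may contain at most 2 consonants).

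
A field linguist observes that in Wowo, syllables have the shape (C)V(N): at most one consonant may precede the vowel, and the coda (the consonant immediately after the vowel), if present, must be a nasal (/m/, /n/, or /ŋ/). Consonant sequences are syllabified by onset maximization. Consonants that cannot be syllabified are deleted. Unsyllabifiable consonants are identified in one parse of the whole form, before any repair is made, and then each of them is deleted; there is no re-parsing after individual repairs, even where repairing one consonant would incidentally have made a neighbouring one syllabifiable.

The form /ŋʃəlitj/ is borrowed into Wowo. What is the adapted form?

ʃəli

The consonants /ŋ/, /t/, /j/ cannot be parsed into a legal (C)V(N) syllable (only a nasal (/m/, /n/, or /ŋ/) is licensed in coda position; onsets are limited to one consonant).
Deletion applies to /ŋ/, /t/, /j/.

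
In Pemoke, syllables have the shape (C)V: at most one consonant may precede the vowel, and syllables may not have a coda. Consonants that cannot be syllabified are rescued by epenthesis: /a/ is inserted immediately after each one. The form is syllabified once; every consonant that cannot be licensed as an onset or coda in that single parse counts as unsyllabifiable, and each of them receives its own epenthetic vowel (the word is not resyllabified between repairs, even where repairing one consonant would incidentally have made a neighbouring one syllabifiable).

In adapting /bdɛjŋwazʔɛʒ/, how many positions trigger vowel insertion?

5

The unsyllabifiable consonants are /b/, /j/, /ŋ/, /z/, /ʒ/; each receives one epenthetic vowel.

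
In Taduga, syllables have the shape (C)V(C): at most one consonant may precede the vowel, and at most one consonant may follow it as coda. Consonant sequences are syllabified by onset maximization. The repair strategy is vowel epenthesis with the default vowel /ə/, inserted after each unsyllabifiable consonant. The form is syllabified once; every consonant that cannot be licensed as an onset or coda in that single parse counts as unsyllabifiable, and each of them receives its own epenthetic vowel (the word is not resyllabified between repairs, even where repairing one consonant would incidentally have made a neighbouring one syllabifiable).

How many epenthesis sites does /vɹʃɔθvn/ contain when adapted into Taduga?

The unsyllabifiable consonants are /v/, /ɹ/, /v/, /n/; each receives one epenthetic vowel.

4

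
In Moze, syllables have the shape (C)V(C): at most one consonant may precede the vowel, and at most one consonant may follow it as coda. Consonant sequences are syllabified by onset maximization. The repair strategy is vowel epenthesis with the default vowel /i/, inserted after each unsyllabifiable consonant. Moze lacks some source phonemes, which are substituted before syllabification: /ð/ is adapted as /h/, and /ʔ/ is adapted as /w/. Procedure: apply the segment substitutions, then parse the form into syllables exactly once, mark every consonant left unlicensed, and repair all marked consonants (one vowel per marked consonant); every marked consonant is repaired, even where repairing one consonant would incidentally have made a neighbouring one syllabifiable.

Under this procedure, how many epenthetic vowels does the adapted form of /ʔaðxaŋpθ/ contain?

2

After substitution the input is /wahxaŋpθ/.
The unsyllabifiable consonants are /p/, /θ/; each receives one epenthetic vowel.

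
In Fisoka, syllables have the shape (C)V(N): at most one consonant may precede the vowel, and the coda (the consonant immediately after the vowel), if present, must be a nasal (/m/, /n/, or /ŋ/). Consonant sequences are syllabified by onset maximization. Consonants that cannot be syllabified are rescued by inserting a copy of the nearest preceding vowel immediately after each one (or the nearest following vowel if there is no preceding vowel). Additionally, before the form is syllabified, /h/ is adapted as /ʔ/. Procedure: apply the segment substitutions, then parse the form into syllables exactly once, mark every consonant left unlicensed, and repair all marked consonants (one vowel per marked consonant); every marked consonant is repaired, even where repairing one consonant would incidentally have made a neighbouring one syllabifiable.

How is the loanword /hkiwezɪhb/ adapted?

ʔikiwezɪʔɪbɪ

Substitution: /h/ → /ʔ/, giving /ʔkiwezɪʔb/.
Under (C)V(N), the unsyllabifiable consonants are /ʔ/, /ʔ/, /b/ (only a nasal (/m/, /n/, or /ŋ/) is licensed in coda position; onsets are limited to one consonant).
Inserting the epenthetic vowel yields /ʔ/ → /ʔi/, /ʔ/ → /ʔɪ/, /b/ → /bɪ/.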